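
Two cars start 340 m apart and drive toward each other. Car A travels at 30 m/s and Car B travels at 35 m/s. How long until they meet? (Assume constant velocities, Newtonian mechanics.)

Combined speed: v_combined = 30 + 35 = 65 m/s
Time to meet: t = d/v_combined = 340/65 = 5.23 s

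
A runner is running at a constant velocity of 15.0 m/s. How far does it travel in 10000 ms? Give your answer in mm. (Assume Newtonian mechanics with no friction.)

t = 10000 ms × 0.001 = 10.0 s
d = v × t = 15.0 × 10.0 = 150.0 m
d = 150.0 m / 0.001 = 150000 mm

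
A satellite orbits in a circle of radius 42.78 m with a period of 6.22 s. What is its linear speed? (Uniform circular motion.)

v = 2πr/T = 2π×42.78/6.22 = 43.21 m/s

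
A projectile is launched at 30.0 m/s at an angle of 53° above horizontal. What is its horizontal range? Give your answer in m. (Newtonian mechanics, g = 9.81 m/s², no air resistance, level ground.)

R = v₀² × sin(2θ) / g = 30.0² × sin(2 × 53°) / 9.81 = 900.0 × 0.961262 / 9.81 = 88.19 m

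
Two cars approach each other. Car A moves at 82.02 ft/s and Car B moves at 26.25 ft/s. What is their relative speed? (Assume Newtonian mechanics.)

v_rel = v_A + v_B = 82.02 + 26.25 = 108.27 ft/s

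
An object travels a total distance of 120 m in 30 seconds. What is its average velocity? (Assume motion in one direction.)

v_avg = Δd / Δt = 120 / 30 = 4.0 m/s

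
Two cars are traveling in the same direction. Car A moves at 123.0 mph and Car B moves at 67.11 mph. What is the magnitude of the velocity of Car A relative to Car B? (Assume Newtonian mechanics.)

v_rel = |v_A - v_B| = |123.0 - 67.11| = 55.89 mph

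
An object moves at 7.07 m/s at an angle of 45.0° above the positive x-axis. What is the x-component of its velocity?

vₓ = v cos(θ) = 7.07 × cos(45.0°) = 5.0 m/s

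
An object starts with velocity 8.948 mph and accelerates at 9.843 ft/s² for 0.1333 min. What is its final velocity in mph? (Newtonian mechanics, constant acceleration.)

v₀ = 8.948 mph × 0.44704 = 4.00011 m/s
a = 9.843 ft/s² × 0.3048 = 3.00015 m/s²
t = 0.1333 min × 60.0 = 7.998 s
v = v₀ + a × t = 4.00011 + 3.00015 × 7.998 = 27.9953 m/s
v = 27.9953 m/s / 0.44704 = 62.62 mph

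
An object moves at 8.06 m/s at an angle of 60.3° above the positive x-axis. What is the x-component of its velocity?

vₓ = v cos(θ) = 8.06 × cos(60.3°) = 3.99 m/s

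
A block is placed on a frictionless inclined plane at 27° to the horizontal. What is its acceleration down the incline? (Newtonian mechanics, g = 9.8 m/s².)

a = g sin(θ) = 9.8 × sin(27°) = 9.8 × 0.454 = 4.45 m/s²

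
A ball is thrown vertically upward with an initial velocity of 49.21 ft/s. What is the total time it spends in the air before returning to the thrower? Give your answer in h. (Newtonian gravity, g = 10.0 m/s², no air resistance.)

v₀ = 49.21 ft/s × 0.3048 = 14.9992 m/s
t_total = 2 × v₀ / g = 2 × 14.9992 / 10.0 = 2.99984 s
t_total = 2.99984 s / 3600.0 = 0.0008333 h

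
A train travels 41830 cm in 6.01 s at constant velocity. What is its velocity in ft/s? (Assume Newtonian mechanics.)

d = 41830 cm × 0.01 = 418.3 m
v = d / t = 418.3 / 6.01 = 69.6007 m/s
v = 69.6007 m/s / 0.3048 = 228.3 ft/s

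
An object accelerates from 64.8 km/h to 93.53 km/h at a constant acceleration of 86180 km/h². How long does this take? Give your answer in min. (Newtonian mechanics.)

v₀ = 64.8 km/h × 0.2777777777777778 = 18.0 m/s
v = 93.53 km/h × 0.2777777777777778 = 25.9806 m/s
a = 86180 km/h² × 7.716049382716049e-05 = 6.64969 m/s²
t = (v - v₀) / a = (25.9806 - 18.0) / 6.64969 = 1.20015 s
t = 1.20015 s / 60.0 = 0.02 min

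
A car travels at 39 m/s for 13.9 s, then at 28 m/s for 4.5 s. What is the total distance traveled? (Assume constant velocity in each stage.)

d₁ = v₁t₁ = 39 × 13.9 = 542.1 m
d₂ = v₂t₂ = 28 × 4.5 = 126.0 m
d_total = 542.1 + 126.0 = 668.1 m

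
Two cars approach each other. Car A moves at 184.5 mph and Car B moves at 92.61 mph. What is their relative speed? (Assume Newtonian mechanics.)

v_rel = v_A + v_B = 184.5 + 92.61 = 277.11 mph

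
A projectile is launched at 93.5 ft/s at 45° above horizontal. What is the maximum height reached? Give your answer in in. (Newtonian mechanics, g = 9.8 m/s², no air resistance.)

v₀ = 93.5 ft/s × 0.3048 = 28.4988 m/s
H = v₀² × sin²(θ) / (2g) = 28.4988² × sin(45°)² / (2 × 9.8) = 812.182 × 0.5 / 19.6 = 20.7189 m
H = 20.7189 m / 0.0254 = 815.7 in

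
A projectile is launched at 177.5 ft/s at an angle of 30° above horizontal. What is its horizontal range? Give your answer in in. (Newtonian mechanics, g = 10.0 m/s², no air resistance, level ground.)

v₀ = 177.5 ft/s × 0.3048 = 54.102 m/s
R = v₀² × sin(2θ) / g = 54.102² × sin(2 × 30°) / 10.0 = 2927.03 × 0.866025 / 10.0 = 253.488 m
R = 253.488 m / 0.0254 = 9980 in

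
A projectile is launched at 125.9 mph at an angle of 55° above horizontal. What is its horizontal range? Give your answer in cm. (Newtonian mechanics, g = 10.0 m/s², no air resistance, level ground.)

v₀ = 125.9 mph × 0.44704 = 56.2823 m/s
R = v₀² × sin(2θ) / g = 56.2823² × sin(2 × 55°) / 10.0 = 3167.7 × 0.939693 / 10.0 = 297.667 m
R = 297.667 m / 0.01 = 29770 cm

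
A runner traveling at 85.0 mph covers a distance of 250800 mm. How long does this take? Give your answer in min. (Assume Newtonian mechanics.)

d = 250800 mm × 0.001 = 250.8 m
v = 85.0 mph × 0.44704 = 37.9984 m/s
t = d / v = 250.8 / 37.9984 = 6.60028 s
t = 6.60028 s / 60.0 = 0.11 min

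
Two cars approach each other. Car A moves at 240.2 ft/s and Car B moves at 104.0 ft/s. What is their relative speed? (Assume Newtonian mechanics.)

v_rel = v_A + v_B = 240.2 + 104.0 = 344.2 ft/s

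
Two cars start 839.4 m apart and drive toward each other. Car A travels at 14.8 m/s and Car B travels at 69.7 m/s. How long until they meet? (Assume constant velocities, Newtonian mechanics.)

Combined speed: v_combined = 14.8 + 69.7 = 84.5 m/s
Time to meet: t = d/v_combined = 839.4/84.5 = 9.93 s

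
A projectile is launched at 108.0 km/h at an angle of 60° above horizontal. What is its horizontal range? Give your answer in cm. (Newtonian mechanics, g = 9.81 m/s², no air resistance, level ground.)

v₀ = 108.0 km/h × 0.2777777777777778 = 30.0 m/s
R = v₀² × sin(2θ) / g = 30.0² × sin(2 × 60°) / 9.81 = 900.0 × 0.866025 / 9.81 = 79.4518 m
R = 79.4518 m / 0.01 = 7945 cm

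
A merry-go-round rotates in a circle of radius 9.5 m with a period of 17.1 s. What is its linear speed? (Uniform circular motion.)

v = 2πr/T = 2π×9.5/17.1 = 3.49 m/s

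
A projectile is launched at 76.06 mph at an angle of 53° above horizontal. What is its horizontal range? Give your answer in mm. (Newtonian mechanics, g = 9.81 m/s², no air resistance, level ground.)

v₀ = 76.06 mph × 0.44704 = 34.0019 m/s
R = v₀² × sin(2θ) / g = 34.0019² × sin(2 × 53°) / 9.81 = 1156.13 × 0.961262 / 9.81 = 113.287 m
R = 113.287 m / 0.001 = 113300 mm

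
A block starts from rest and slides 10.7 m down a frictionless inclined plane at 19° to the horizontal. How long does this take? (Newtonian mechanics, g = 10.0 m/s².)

a = g sin(θ) = 10.0 × sin(19°) = 3.2557 m/s²
t = √(2d/a) = √(2 × 10.7 / 3.2557) = 2.56 s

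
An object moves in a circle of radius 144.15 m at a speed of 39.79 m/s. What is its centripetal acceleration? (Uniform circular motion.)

a_c = v²/r = 39.79²/144.15 = 1583.2441/144.15 = 10.98 m/s²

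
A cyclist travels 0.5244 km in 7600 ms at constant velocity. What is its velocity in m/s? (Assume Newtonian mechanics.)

d = 0.5244 km × 1000.0 = 524.4 m
t = 7600 ms × 0.001 = 7.6 s
v = d / t = 524.4 / 7.6 = 69.0 m/s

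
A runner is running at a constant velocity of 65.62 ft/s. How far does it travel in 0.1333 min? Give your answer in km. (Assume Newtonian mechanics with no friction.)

v = 65.62 ft/s × 0.3048 = 20.001 m/s
t = 0.1333 min × 60.0 = 7.998 s
d = v × t = 20.001 × 7.998 = 159.968 m
d = 159.968 m / 1000.0 = 0.16 km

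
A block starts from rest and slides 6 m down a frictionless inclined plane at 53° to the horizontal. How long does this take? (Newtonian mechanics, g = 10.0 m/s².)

a = g sin(θ) = 10.0 × sin(53°) = 7.9864 m/s²
t = √(2d/a) = √(2 × 6 / 7.9864) = 1.23 s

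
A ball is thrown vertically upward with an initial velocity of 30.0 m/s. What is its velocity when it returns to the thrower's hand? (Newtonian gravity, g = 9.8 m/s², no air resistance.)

By conservation of energy (no air resistance), the ball returns to the throw height with the same speed as launch, but directed downward.
|v_ground| = v₀ = 30.0 m/s
v_ground = 30.0 m/s (downward)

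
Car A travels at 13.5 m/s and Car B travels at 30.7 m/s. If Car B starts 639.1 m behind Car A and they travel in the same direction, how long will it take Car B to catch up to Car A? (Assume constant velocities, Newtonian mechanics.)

Relative speed: v_rel = 30.7 - 13.5 = 17.2 m/s
Time to catch: t = d₀/v_rel = 639.1/17.2 = 37.16 s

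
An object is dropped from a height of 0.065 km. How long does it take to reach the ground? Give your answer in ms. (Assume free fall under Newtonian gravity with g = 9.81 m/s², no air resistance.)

h = 0.065 km × 1000.0 = 65.0 m
t = √(2h/g) = √(2 × 65.0 / 9.81) = 3.6403 s
t = 3.6403 s / 0.001 = 3640 ms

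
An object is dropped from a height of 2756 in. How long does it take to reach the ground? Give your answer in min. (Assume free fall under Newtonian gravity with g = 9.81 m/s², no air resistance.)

h = 2756 in × 0.0254 = 70.0024 m
t = √(2h/g) = √(2 × 70.0024 / 9.81) = 3.77778 s
t = 3.77778 s / 60.0 = 0.06296 min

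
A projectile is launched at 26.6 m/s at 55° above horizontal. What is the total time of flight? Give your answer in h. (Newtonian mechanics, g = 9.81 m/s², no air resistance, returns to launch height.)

T = 2 × v₀ × sin(θ) / g = 2 × 26.6 × sin(55°) / 9.81 = 2 × 26.6 × 0.819152 / 9.81 = 4.44229 s
T = 4.44229 s / 3600.0 = 0.001234 h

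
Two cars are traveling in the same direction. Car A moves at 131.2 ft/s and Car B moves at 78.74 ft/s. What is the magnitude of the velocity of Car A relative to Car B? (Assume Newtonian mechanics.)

v_rel = |v_A - v_B| = |131.2 - 78.74| = 52.46 ft/s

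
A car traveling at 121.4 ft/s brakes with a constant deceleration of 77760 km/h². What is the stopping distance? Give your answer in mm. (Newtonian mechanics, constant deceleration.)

v₀ = 121.4 ft/s × 0.3048 = 37.0027 m/s
a = 77760 km/h² × 7.716049382716049e-05 = 6.0 m/s²
d = v₀² / (2a) = 37.0027² / (2 × 6.0) = 1369.2 / 12.0 = 114.1 m
d = 114.1 m / 0.001 = 114100 mm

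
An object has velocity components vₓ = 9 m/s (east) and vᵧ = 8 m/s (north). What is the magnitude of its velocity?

|v| = √(vₓ² + vᵧ²) = √(9² + 8²) = √(145) = 12.04 m/s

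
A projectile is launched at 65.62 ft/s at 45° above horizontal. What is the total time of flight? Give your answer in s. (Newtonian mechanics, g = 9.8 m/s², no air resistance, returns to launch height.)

v₀ = 65.62 ft/s × 0.3048 = 20.001 m/s
T = 2 × v₀ × sin(θ) / g = 2 × 20.001 × sin(45°) / 9.8 = 2 × 20.001 × 0.707107 / 9.8 = 2.886 s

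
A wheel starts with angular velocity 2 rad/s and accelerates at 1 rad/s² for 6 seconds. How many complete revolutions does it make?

θ = ω₀t + ½αt² = 2×6 + ½×1×6² = 30.0 rad
Total revolutions = θ/(2π) = 30.0/(2π) = 4.77
Complete revolutions = ⌊4.77⌋ = 4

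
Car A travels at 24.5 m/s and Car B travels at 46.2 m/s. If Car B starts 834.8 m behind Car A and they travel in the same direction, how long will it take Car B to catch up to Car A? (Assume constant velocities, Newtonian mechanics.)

Relative speed: v_rel = 46.2 - 24.5 = 21.7 m/s
Time to catch: t = d₀/v_rel = 834.8/21.7 = 38.47 s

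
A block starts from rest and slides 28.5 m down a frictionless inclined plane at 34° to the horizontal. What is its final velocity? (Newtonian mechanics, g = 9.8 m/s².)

a = g sin(θ) = 9.8 × sin(34°) = 5.4801 m/s²
v = √(2ad) = √(2 × 5.4801 × 28.5) = 17.67 m/s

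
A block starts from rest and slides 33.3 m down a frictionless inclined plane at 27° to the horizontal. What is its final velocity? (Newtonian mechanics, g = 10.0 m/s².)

a = g sin(θ) = 10.0 × sin(27°) = 4.5399 m/s²
v = √(2ad) = √(2 × 4.5399 × 33.3) = 17.39 m/s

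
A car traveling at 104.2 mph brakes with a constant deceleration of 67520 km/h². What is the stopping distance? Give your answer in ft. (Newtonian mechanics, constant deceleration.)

v₀ = 104.2 mph × 0.44704 = 46.5816 m/s
a = 67520 km/h² × 7.716049382716049e-05 = 5.20988 m/s²
d = v₀² / (2a) = 46.5816² / (2 × 5.20988) = 2169.85 / 10.4198 = 208.243 m
d = 208.243 m / 0.3048 = 683.2 ft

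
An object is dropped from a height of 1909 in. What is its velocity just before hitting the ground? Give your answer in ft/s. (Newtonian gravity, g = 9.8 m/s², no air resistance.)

h = 1909 in × 0.0254 = 48.4886 m
v = √(2gh) = √(2 × 9.8 × 48.4886) = 30.8282 m/s
v = 30.8282 m/s / 0.3048 = 101.1 ft/s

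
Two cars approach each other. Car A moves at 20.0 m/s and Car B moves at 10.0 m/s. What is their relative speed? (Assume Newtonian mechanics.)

v_rel = v_A + v_B = 20.0 + 10.0 = 30.0 m/s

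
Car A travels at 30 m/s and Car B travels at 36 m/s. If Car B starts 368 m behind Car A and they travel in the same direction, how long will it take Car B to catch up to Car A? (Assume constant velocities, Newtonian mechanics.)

Relative speed: v_rel = 36 - 30 = 6 m/s
Time to catch: t = d₀/v_rel = 368/6 = 61.33 s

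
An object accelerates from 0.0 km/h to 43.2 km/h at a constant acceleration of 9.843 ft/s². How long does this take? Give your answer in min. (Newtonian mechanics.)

v₀ = 0.0 km/h × 0.2777777777777778 = 0.0 m/s
v = 43.2 km/h × 0.2777777777777778 = 12.0 m/s
a = 9.843 ft/s² × 0.3048 = 3.00015 m/s²
t = (v - v₀) / a = (12.0 - 0.0) / 3.00015 = 3.9998 s
t = 3.9998 s / 60.0 = 0.06666 min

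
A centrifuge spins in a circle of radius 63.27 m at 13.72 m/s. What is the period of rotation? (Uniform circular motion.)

T = 2πr/v = 2π×63.27/13.72 = 28.98 s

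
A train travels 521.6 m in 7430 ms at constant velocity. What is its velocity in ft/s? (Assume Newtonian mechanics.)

t = 7430 ms × 0.001 = 7.43 s
v = d / t = 521.6 / 7.43 = 70.2019 m/s
v = 70.2019 m/s / 0.3048 = 230.3 ft/s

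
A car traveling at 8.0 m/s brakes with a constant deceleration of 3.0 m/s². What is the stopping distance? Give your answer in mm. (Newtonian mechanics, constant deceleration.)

d = v₀² / (2a) = 8.0² / (2 × 3.0) = 64.0 / 6.0 = 10.6667 m
d = 10.6667 m / 0.001 = 10670 mm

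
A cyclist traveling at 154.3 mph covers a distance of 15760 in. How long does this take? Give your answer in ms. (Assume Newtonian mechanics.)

d = 15760 in × 0.0254 = 400.304 m
v = 154.3 mph × 0.44704 = 68.9783 m/s
t = d / v = 400.304 / 68.9783 = 5.80333 s
t = 5.80333 s / 0.001 = 5803 ms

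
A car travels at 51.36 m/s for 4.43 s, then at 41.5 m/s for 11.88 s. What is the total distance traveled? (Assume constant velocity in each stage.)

d₁ = v₁t₁ = 51.36 × 4.43 = 227.5248 m
d₂ = v₂t₂ = 41.5 × 11.88 = 493.02 m
d_total = 227.5248 + 493.02 = 720.54 m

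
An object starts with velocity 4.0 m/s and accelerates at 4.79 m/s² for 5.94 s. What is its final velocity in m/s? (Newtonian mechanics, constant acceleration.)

v = v₀ + a × t = 4.0 + 4.79 × 5.94 = 32.45 m/s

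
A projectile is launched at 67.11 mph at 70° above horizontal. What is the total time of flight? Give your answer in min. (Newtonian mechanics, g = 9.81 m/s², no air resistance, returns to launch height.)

v₀ = 67.11 mph × 0.44704 = 30.0009 m/s
T = 2 × v₀ × sin(θ) / g = 2 × 30.0009 × sin(70°) / 9.81 = 2 × 30.0009 × 0.939693 / 9.81 = 5.74753 s
T = 5.74753 s / 60.0 = 0.09579 min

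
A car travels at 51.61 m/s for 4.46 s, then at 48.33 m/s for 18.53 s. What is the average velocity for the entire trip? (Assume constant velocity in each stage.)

d₁ = v₁t₁ = 51.61 × 4.46 = 230.1806 m
d₂ = v₂t₂ = 48.33 × 18.53 = 895.5549 m
d_total = 1125.7355 m, t_total = 22.99 s
v_avg = d_total/t_total = 1125.7355/22.99 = 48.97 m/s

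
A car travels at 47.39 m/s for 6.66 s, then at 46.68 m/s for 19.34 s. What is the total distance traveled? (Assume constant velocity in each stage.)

d₁ = v₁t₁ = 47.39 × 6.66 = 315.6174 m
d₂ = v₂t₂ = 46.68 × 19.34 = 902.7912 m
d_total = 315.6174 + 902.7912 = 1218.41 m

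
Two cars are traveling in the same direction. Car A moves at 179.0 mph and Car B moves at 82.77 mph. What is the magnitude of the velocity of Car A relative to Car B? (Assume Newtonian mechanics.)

v_rel = |v_A - v_B| = |179.0 - 82.77| = 96.23 mph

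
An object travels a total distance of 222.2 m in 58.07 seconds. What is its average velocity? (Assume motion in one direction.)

v_avg = Δd / Δt = 222.2 / 58.07 = 3.83 m/s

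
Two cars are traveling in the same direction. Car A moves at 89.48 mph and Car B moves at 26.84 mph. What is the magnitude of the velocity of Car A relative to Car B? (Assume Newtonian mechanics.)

v_rel = |v_A - v_B| = |89.48 - 26.84| = 62.64 mph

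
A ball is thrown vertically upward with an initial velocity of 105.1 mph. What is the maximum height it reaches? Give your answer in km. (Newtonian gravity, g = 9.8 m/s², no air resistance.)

v₀ = 105.1 mph × 0.44704 = 46.9839 m/s
h_max = v₀² / (2g) = 46.9839² / (2 × 9.8) = 2207.49 / 19.6 = 112.627 m
h_max = 112.627 m / 1000.0 = 0.1126 km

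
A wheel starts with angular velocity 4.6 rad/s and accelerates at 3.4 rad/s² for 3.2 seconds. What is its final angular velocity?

ω = ω₀ + αt = 4.6 + 3.4 × 3.2 = 15.48 rad/s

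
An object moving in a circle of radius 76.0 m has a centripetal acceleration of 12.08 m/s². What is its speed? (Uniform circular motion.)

v = √(a_c × r) = √(12.08 × 76.0) = 30.3 m/s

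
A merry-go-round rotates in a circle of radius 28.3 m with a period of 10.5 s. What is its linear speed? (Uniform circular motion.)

v = 2πr/T = 2π×28.3/10.5 = 16.93 m/s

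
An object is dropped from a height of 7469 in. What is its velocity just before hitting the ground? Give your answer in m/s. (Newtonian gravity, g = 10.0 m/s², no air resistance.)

h = 7469 in × 0.0254 = 189.713 m
v = √(2gh) = √(2 × 10.0 × 189.713) = 61.6 m/s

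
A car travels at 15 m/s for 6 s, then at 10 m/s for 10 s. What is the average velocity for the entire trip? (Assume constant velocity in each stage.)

d₁ = v₁t₁ = 15 × 6 = 90 m
d₂ = v₂t₂ = 10 × 10 = 100 m
d_total = 190 m, t_total = 16 s
v_avg = d_total/t_total = 190/16 = 11.88 m/s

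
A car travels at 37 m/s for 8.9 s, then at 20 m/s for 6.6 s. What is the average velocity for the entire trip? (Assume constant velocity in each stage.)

d₁ = v₁t₁ = 37 × 8.9 = 329.3 m
d₂ = v₂t₂ = 20 × 6.6 = 132.0 m
d_total = 461.3 m, t_total = 15.5 s
v_avg = d_total/t_total = 461.3/15.5 = 29.76 m/s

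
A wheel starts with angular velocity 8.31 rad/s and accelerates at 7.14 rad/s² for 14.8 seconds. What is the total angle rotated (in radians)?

θ = ω₀t + ½αt² = 8.31×14.8 + ½×7.14×14.8² = 904.96 rad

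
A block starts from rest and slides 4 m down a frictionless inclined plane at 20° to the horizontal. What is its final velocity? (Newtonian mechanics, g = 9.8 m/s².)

a = g sin(θ) = 9.8 × sin(20°) = 3.3518 m/s²
v = √(2ad) = √(2 × 3.3518 × 4) = 5.18 m/s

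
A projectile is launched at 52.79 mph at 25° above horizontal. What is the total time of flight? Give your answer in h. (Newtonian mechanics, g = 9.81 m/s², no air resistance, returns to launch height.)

v₀ = 52.79 mph × 0.44704 = 23.5992 m/s
T = 2 × v₀ × sin(θ) / g = 2 × 23.5992 × sin(25°) / 9.81 = 2 × 23.5992 × 0.422618 / 9.81 = 2.03332 s
T = 2.03332 s / 3600.0 = 0.0005648 h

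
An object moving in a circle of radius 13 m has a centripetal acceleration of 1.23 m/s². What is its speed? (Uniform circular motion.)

v = √(a_c × r) = √(1.23 × 13) = 4.0 m/s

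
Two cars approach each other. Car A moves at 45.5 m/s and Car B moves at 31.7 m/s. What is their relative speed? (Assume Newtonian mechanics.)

v_rel = v_A + v_B = 45.5 + 31.7 = 77.2 m/s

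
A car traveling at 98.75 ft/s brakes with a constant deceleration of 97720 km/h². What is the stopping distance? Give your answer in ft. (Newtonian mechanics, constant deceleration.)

v₀ = 98.75 ft/s × 0.3048 = 30.099 m/s
a = 97720 km/h² × 7.716049382716049e-05 = 7.54012 m/s²
d = v₀² / (2a) = 30.099² / (2 × 7.54012) = 905.95 / 15.0802 = 60.0755 m
d = 60.0755 m / 0.3048 = 197.1 ft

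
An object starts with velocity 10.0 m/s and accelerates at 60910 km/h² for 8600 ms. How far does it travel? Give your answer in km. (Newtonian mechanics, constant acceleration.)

a = 60910 km/h² × 7.716049382716049e-05 = 4.69985 m/s²
t = 8600 ms × 0.001 = 8.6 s
d = v₀ × t + ½ × a × t² = 10.0 × 8.6 + 0.5 × 4.69985 × 8.6² = 259.8 m
d = 259.8 m / 1000.0 = 0.2598 km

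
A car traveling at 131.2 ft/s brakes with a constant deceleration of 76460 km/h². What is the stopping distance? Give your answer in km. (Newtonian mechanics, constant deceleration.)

v₀ = 131.2 ft/s × 0.3048 = 39.9898 m/s
a = 76460 km/h² × 7.716049382716049e-05 = 5.89969 m/s²
d = v₀² / (2a) = 39.9898² / (2 × 5.89969) = 1599.18 / 11.7994 = 135.531 m
d = 135.531 m / 1000.0 = 0.1355 km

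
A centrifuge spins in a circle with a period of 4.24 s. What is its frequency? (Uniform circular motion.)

f = 1/T = 1/4.24 = 0.2358 Hz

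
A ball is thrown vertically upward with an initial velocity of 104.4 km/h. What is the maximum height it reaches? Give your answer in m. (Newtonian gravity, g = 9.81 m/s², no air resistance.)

v₀ = 104.4 km/h × 0.2777777777777778 = 29.0 m/s
h_max = v₀² / (2g) = 29.0² / (2 × 9.81) = 841.0 / 19.62 = 42.86 m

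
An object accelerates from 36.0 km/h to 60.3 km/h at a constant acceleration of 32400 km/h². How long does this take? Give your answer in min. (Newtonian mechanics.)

v₀ = 36.0 km/h × 0.2777777777777778 = 10.0 m/s
v = 60.3 km/h × 0.2777777777777778 = 16.75 m/s
a = 32400 km/h² × 7.716049382716049e-05 = 2.5 m/s²
t = (v - v₀) / a = (16.75 - 10.0) / 2.5 = 2.7 s
t = 2.7 s / 60.0 = 0.045 min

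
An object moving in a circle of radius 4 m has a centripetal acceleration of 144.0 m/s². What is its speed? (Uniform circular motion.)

v = √(a_c × r) = √(144.0 × 4) = 24.0 m/s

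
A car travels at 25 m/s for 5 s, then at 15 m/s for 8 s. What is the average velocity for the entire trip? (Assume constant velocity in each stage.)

d₁ = v₁t₁ = 25 × 5 = 125 m
d₂ = v₂t₂ = 15 × 8 = 120 m
d_total = 245 m, t_total = 13 s
v_avg = d_total/t_total = 245/13 = 18.85 m/s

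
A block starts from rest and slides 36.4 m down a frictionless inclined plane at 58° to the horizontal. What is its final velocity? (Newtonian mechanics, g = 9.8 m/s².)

a = g sin(θ) = 9.8 × sin(58°) = 8.3109 m/s²
v = √(2ad) = √(2 × 8.3109 × 36.4) = 24.6 m/s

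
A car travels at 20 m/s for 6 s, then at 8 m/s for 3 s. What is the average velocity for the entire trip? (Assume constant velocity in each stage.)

d₁ = v₁t₁ = 20 × 6 = 120 m
d₂ = v₂t₂ = 8 × 3 = 24 m
d_total = 144 m, t_total = 9 s
v_avg = d_total/t_total = 144/9 = 16.0 m/s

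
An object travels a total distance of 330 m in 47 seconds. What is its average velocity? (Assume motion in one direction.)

v_avg = Δd / Δt = 330 / 47 = 7.02 m/s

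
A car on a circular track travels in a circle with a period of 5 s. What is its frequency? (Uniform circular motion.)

f = 1/T = 1/5 = 0.2 Hz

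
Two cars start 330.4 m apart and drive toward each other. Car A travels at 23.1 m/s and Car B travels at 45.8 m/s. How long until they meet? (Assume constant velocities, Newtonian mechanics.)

Combined speed: v_combined = 23.1 + 45.8 = 68.9 m/s
Time to meet: t = d/v_combined = 330.4/68.9 = 4.8 s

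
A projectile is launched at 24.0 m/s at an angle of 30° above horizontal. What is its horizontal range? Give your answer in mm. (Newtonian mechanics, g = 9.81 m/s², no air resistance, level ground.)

R = v₀² × sin(2θ) / g = 24.0² × sin(2 × 30°) / 9.81 = 576.0 × 0.866025 / 9.81 = 50.8492 m
R = 50.8492 m / 0.001 = 50850 mm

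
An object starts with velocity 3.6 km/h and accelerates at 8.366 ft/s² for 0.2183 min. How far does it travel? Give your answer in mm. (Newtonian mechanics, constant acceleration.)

v₀ = 3.6 km/h × 0.2777777777777778 = 1.0 m/s
a = 8.366 ft/s² × 0.3048 = 2.54996 m/s²
t = 0.2183 min × 60.0 = 13.098 s
d = v₀ × t + ½ × a × t² = 1.0 × 13.098 + 0.5 × 2.54996 × 13.098² = 231.831 m
d = 231.831 m / 0.001 = 231800 mm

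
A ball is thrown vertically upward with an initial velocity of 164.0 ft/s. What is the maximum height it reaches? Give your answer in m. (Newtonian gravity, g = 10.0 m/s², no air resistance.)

v₀ = 164.0 ft/s × 0.3048 = 49.9872 m/s
h_max = v₀² / (2g) = 49.9872² / (2 × 10.0) = 2498.72 / 20.0 = 124.9 m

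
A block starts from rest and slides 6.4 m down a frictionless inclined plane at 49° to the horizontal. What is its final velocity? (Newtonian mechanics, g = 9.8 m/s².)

a = g sin(θ) = 9.8 × sin(49°) = 7.3962 m/s²
v = √(2ad) = √(2 × 7.3962 × 6.4) = 9.73 m/s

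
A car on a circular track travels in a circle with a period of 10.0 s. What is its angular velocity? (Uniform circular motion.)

ω = 2π/T = 2π/10.0 = 0.6283 rad/s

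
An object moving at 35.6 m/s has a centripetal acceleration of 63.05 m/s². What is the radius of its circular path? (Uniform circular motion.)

r = v²/a_c = 35.6²/63.05 = 20.1 m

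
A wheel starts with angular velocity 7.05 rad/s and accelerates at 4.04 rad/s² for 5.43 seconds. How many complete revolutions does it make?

θ = ω₀t + ½αt² = 7.05×5.43 + ½×4.04×5.43² = 97.840998 rad
Total revolutions = θ/(2π) = 97.840998/(2π) = 15.57
Complete revolutions = ⌊15.57⌋ = 15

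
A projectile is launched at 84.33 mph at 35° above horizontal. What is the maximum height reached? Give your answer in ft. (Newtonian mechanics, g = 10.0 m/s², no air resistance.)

v₀ = 84.33 mph × 0.44704 = 37.6989 m/s
H = v₀² × sin²(θ) / (2g) = 37.6989² × sin(35°)² / (2 × 10.0) = 1421.21 × 0.32899 / 20.0 = 23.3782 m
H = 23.3782 m / 0.3048 = 76.7 ft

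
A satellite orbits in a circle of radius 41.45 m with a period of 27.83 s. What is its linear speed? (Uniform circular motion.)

v = 2πr/T = 2π×41.45/27.83 = 9.36 m/s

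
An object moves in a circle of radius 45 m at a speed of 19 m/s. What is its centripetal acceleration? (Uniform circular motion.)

a_c = v²/r = 19²/45 = 361/45 = 8.02 m/s²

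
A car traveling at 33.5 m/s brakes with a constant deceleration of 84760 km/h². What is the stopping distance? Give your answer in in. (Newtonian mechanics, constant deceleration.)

a = 84760 km/h² × 7.716049382716049e-05 = 6.54012 m/s²
d = v₀² / (2a) = 33.5² / (2 × 6.54012) = 1122.25 / 13.0802 = 85.7976 m
d = 85.7976 m / 0.0254 = 3378 in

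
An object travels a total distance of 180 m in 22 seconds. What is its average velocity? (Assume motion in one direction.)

v_avg = Δd / Δt = 180 / 22 = 8.18 m/s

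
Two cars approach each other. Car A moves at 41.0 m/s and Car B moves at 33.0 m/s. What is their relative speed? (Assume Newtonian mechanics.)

v_rel = v_A + v_B = 41.0 + 33.0 = 74.0 m/s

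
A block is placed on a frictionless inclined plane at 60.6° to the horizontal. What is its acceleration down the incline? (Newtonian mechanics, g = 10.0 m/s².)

a = g sin(θ) = 10.0 × sin(60.6°) = 10.0 × 0.8712 = 8.71 m/s²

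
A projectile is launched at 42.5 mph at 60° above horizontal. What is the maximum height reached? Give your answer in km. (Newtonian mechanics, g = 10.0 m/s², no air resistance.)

v₀ = 42.5 mph × 0.44704 = 18.9992 m/s
H = v₀² × sin²(θ) / (2g) = 18.9992² × sin(60°)² / (2 × 10.0) = 360.97 × 0.75 / 20.0 = 13.5364 m
H = 13.5364 m / 1000.0 = 0.01354 km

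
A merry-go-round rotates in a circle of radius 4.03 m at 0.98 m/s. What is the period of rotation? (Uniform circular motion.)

T = 2πr/v = 2π×4.03/0.98 = 25.84 s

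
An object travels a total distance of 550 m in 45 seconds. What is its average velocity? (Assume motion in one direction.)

v_avg = Δd / Δt = 550 / 45 = 12.22 m/s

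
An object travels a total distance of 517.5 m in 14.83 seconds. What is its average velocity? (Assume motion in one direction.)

v_avg = Δd / Δt = 517.5 / 14.83 = 34.9 m/s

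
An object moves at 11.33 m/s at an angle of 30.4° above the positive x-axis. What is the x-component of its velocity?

vₓ = v cos(θ) = 11.33 × cos(30.4°) = 9.77 m/s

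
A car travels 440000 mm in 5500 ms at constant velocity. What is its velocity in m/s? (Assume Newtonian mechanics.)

d = 440000 mm × 0.001 = 440.0 m
t = 5500 ms × 0.001 = 5.5 s
v = d / t = 440.0 / 5.5 = 80.0 m/s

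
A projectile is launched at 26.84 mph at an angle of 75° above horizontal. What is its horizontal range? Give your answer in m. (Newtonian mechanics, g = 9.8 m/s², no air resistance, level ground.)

v₀ = 26.84 mph × 0.44704 = 11.9986 m/s
R = v₀² × sin(2θ) / g = 11.9986² × sin(2 × 75°) / 9.8 = 143.966 × 0.5 / 9.8 = 7.345 m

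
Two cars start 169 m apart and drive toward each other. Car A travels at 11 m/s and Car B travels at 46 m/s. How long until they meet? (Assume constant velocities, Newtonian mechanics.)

Combined speed: v_combined = 11 + 46 = 57 m/s
Time to meet: t = d/v_combined = 169/57 = 2.96 s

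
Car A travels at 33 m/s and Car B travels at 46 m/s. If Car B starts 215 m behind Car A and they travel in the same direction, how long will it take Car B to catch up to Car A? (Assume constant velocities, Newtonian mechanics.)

Relative speed: v_rel = 46 - 33 = 13 m/s
Time to catch: t = d₀/v_rel = 215/13 = 16.54 s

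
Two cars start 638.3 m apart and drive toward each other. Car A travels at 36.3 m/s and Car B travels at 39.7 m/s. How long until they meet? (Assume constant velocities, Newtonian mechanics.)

Combined speed: v_combined = 36.3 + 39.7 = 76.0 m/s
Time to meet: t = d/v_combined = 638.3/76.0 = 8.4 s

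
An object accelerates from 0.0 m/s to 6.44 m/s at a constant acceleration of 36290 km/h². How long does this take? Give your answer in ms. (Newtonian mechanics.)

a = 36290 km/h² × 7.716049382716049e-05 = 2.80015 m/s²
t = (v - v₀) / a = (6.44 - 0.0) / 2.80015 = 2.29988 s
t = 2.29988 s / 0.001 = 2300 ms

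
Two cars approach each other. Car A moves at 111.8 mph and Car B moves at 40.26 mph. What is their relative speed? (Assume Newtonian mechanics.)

v_rel = v_A + v_B = 111.8 + 40.26 = 152.06 mph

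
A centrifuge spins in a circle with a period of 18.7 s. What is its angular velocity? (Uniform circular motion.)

ω = 2π/T = 2π/18.7 = 0.336 rad/s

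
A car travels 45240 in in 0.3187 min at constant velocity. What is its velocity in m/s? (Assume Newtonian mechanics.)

d = 45240 in × 0.0254 = 1149.1 m
t = 0.3187 min × 60.0 = 19.122 s
v = d / t = 1149.1 / 19.122 = 60.09 m/s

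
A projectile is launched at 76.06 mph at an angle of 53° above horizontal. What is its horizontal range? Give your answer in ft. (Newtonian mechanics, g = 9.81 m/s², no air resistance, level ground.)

v₀ = 76.06 mph × 0.44704 = 34.0019 m/s
R = v₀² × sin(2θ) / g = 34.0019² × sin(2 × 53°) / 9.81 = 1156.13 × 0.961262 / 9.81 = 113.287 m
R = 113.287 m / 0.3048 = 371.7 ft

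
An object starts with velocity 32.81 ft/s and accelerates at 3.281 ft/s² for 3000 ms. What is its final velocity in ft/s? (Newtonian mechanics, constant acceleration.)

v₀ = 32.81 ft/s × 0.3048 = 10.0005 m/s
a = 3.281 ft/s² × 0.3048 = 1.00005 m/s²
t = 3000 ms × 0.001 = 3.0 s
v = v₀ + a × t = 10.0005 + 1.00005 × 3.0 = 13.0007 m/s
v = 13.0007 m/s / 0.3048 = 42.65 ft/s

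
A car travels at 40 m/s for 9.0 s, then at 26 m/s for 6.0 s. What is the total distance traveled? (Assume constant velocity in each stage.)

d₁ = v₁t₁ = 40 × 9.0 = 360.0 m
d₂ = v₂t₂ = 26 × 6.0 = 156.0 m
d_total = 360.0 + 156.0 = 516.0 m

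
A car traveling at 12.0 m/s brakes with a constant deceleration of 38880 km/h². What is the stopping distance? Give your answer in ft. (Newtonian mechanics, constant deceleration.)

a = 38880 km/h² × 7.716049382716049e-05 = 3.0 m/s²
d = v₀² / (2a) = 12.0² / (2 × 3.0) = 144.0 / 6.0 = 24.0 m
d = 24.0 m / 0.3048 = 78.74 ft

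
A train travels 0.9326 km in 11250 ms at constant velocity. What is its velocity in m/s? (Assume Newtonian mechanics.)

d = 0.9326 km × 1000.0 = 932.6 m
t = 11250 ms × 0.001 = 11.25 s
v = d / t = 932.6 / 11.25 = 82.9 m/s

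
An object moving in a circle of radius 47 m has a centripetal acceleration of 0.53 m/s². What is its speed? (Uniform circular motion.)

v = √(a_c × r) = √(0.53 × 47) = 4.99 m/s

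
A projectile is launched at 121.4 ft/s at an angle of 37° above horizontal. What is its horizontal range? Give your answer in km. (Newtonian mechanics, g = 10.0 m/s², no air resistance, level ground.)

v₀ = 121.4 ft/s × 0.3048 = 37.0027 m/s
R = v₀² × sin(2θ) / g = 37.0027² × sin(2 × 37°) / 10.0 = 1369.2 × 0.961262 / 10.0 = 131.616 m
R = 131.616 m / 1000.0 = 0.1316 km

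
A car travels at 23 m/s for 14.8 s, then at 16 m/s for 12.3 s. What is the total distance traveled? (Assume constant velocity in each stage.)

d₁ = v₁t₁ = 23 × 14.8 = 340.4 m
d₂ = v₂t₂ = 16 × 12.3 = 196.8 m
d_total = 340.4 + 196.8 = 537.2 m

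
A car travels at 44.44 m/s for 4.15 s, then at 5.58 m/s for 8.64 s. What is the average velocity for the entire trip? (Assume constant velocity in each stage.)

d₁ = v₁t₁ = 44.44 × 4.15 = 184.426 m
d₂ = v₂t₂ = 5.58 × 8.64 = 48.2112 m
d_total = 232.6372 m, t_total = 12.79 s
v_avg = d_total/t_total = 232.6372/12.79 = 18.19 m/s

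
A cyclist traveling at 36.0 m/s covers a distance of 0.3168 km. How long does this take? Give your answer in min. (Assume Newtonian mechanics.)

d = 0.3168 km × 1000.0 = 316.8 m
t = d / v = 316.8 / 36.0 = 8.8 s
t = 8.8 s / 60.0 = 0.1467 min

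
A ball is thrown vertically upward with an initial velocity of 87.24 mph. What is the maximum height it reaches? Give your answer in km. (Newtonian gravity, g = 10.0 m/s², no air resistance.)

v₀ = 87.24 mph × 0.44704 = 38.9998 m/s
h_max = v₀² / (2g) = 38.9998² / (2 × 10.0) = 1520.98 / 20.0 = 76.049 m
h_max = 76.049 m / 1000.0 = 0.07605 km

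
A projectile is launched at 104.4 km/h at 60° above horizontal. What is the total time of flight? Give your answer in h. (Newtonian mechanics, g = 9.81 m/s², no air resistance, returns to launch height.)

v₀ = 104.4 km/h × 0.2777777777777778 = 29.0 m/s
T = 2 × v₀ × sin(θ) / g = 2 × 29.0 × sin(60°) / 9.81 = 2 × 29.0 × 0.866025 / 9.81 = 5.12023 s
T = 5.12023 s / 3600.0 = 0.001422 h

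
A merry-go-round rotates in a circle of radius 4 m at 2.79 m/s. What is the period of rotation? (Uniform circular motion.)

T = 2πr/v = 2π×4/2.79 = 9.01 s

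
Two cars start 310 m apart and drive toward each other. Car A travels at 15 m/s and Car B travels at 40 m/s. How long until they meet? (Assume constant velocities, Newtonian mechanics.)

Combined speed: v_combined = 15 + 40 = 55 m/s
Time to meet: t = d/v_combined = 310/55 = 5.64 s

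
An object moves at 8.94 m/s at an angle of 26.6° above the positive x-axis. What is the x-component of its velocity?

vₓ = v cos(θ) = 8.94 × cos(26.6°) = 7.99 m/s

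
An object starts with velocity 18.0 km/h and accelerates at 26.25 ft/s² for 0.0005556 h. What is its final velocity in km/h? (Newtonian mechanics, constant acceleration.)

v₀ = 18.0 km/h × 0.2777777777777778 = 5.0 m/s
a = 26.25 ft/s² × 0.3048 = 8.001 m/s²
t = 0.0005556 h × 3600.0 = 2.00016 s
v = v₀ + a × t = 5.0 + 8.001 × 2.00016 = 21.0033 m/s
v = 21.0033 m/s / 0.2777777777777778 = 75.61 km/h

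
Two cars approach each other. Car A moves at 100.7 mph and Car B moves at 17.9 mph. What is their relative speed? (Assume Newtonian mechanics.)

v_rel = v_A + v_B = 100.7 + 17.9 = 118.6 mph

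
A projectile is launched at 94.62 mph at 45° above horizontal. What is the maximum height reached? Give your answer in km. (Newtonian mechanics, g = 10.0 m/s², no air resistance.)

v₀ = 94.62 mph × 0.44704 = 42.2989 m/s
H = v₀² × sin²(θ) / (2g) = 42.2989² × sin(45°)² / (2 × 10.0) = 1789.2 × 0.5 / 20.0 = 44.73 m
H = 44.73 m / 1000.0 = 0.04473 km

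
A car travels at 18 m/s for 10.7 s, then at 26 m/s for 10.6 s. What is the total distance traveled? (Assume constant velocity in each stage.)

d₁ = v₁t₁ = 18 × 10.7 = 192.6 m
d₂ = v₂t₂ = 26 × 10.6 = 275.6 m
d_total = 192.6 + 275.6 = 468.2 m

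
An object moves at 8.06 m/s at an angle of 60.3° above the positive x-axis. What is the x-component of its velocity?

vₓ = v cos(θ) = 8.06 × cos(60.3°) = 3.99 m/s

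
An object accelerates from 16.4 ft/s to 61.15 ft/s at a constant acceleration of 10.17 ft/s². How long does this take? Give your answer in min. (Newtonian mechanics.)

v₀ = 16.4 ft/s × 0.3048 = 4.99872 m/s
v = 61.15 ft/s × 0.3048 = 18.6385 m/s
a = 10.17 ft/s² × 0.3048 = 3.09982 m/s²
t = (v - v₀) / a = (18.6385 - 4.99872) / 3.09982 = 4.40018 s
t = 4.40018 s / 60.0 = 0.07334 min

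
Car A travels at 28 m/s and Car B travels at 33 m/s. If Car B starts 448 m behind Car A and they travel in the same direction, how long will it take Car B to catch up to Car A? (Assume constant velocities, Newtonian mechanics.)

Relative speed: v_rel = 33 - 28 = 5 m/s
Time to catch: t = d₀/v_rel = 448/5 = 89.6 s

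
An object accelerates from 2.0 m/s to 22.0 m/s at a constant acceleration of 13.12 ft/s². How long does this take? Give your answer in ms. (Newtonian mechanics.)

a = 13.12 ft/s² × 0.3048 = 3.99898 m/s²
t = (v - v₀) / a = (22.0 - 2.0) / 3.99898 = 5.00128 s
t = 5.00128 s / 0.001 = 5001 ms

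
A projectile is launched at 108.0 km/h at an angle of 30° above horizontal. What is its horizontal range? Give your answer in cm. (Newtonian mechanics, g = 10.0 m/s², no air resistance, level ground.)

v₀ = 108.0 km/h × 0.2777777777777778 = 30.0 m/s
R = v₀² × sin(2θ) / g = 30.0² × sin(2 × 30°) / 10.0 = 900.0 × 0.866025 / 10.0 = 77.9423 m
R = 77.9423 m / 0.01 = 7794 cm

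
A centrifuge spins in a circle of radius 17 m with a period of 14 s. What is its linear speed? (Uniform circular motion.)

v = 2πr/T = 2π×17/14 = 7.63 m/s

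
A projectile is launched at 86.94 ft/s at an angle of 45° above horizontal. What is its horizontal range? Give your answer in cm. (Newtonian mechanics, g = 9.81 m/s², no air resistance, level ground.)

v₀ = 86.94 ft/s × 0.3048 = 26.4993 m/s
R = v₀² × sin(2θ) / g = 26.4993² × sin(2 × 45°) / 9.81 = 702.213 × 1.0 / 9.81 = 71.5813 m
R = 71.5813 m / 0.01 = 7158 cm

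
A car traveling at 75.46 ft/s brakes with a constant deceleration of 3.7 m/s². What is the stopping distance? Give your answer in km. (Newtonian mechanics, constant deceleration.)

v₀ = 75.46 ft/s × 0.3048 = 23.0002 m/s
d = v₀² / (2a) = 23.0002² / (2 × 3.7) = 529.009 / 7.4 = 71.4877 m
d = 71.4877 m / 1000.0 = 0.07149 km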